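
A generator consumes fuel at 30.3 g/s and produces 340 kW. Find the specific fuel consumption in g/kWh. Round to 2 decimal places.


SFC = (mf / BP) * 3600
Rate = 30.3 / 340 = 0.089118 g/(s*kW)
SFC = 0.089118 * 3600 = 320.82 g/kWh


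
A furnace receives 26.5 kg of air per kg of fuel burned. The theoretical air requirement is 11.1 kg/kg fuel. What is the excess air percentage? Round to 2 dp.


Excess air = actual - stoichiometric = 26.5 - 11.1 = 15.40 kg/kg fuel
Excess air % = (excess / stoich) * 100 = (15.40 / 11.1) * 100 = 138.74%


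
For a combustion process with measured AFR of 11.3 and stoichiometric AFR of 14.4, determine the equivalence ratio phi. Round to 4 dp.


phi = AFR_stoich / AFR_actual
phi = 14.4 / 11.3 = 1.2743


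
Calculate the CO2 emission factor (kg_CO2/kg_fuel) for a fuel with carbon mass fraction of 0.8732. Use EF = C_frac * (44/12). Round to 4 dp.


EF = C_frac * (M_CO2 / M_C)
EF = 0.8732 * (44/12)
EF = 0.8732 * 3.666667 = 3.2017 kg_CO2/kg_fuel


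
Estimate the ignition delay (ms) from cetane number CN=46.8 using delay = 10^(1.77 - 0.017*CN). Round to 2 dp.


delay = 10^(1.77 - 0.017*CN)
Exponent = 1.77 - 0.017*46.8 = 0.9744
delay = 10^0.9744 = 9.43 ms


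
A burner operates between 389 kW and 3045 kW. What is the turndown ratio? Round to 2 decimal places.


TDR = Q_max / Q_min
TDR = 3045 / 389 = 7.83


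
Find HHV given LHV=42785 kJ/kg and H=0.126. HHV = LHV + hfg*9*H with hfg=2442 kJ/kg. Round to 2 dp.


HHV = LHV + hfg * 9 * H
Water addition = 2442 * 9 * 0.126 = 2769.228 kJ/kg
HHV = 42785 + 2769.228 = 45554.23 kJ/kg


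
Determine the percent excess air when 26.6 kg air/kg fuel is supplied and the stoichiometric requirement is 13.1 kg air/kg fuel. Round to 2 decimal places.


Excess air = actual - stoichiometric = 26.6 - 13.1 = 13.50 kg/kg fuel
Excess air % = (excess / stoich) * 100 = (13.50 / 13.1) * 100 = 103.05%


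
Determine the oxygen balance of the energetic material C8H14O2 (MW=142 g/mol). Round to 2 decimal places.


OB = -1600 * (2C + H/2 - O) / MW
Inner = 2*8 + 14/2 - 2 = 21.00
OB = -1600 * 21.00 / 142 = -236.62%


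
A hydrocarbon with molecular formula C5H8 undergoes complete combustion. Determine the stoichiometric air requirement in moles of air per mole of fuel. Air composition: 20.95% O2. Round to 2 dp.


Balanced combustion: C5H8 + 7 O2 -> 5 CO2 + 4 H2O
O2 needed = C + H/4 = 5 + 8/4 = 7.00 moles
Air moles = O2 / 0.2095 = 7.00 / 0.2095 = 33.41 moles air


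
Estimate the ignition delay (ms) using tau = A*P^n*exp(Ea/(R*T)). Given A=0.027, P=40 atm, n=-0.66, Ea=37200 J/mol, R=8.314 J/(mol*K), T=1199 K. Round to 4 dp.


tau = A * P^n * exp(Ea/(R*T))
P^n = 40^(-0.66) = 0.08762750
Ea/(R*T) = 37200/(8.314*1199) = 3.731760
exp(Ea/(R*T)) = 41.752539
tau = 0.027 * 0.08762750 * 41.752539 = 0.0988 ms


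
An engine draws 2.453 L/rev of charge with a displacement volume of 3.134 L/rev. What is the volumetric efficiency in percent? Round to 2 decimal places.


eta_v = (V_actual / V_disp) * 100
Ratio = 2.453 / 3.134 = 0.7827
eta_v = 0.7827 * 100 = 78.27%


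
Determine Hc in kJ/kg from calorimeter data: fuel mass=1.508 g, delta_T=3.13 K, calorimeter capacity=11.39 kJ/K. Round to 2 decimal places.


Hc = C_cal * delta_T / m_fuel
Q_released = 11.39 * 3.13 = 35.6507 kJ
m_fuel = 1.508 g = 1.508/1000 kg = 0.001508 kg
Hc = 35.6507 / 0.001508 = 23641.05 kJ/kg


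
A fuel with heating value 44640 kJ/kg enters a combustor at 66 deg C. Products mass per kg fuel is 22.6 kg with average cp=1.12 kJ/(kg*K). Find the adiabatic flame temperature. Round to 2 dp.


T_ad = T_in + Hc / (m_p * cp)
Denominator = 22.6 * 1.12 = 25.3120
Temperature rise = 44640 / 25.3120 = 1763.59 K
T_ad = 66 + 1763.59 = 1829.59 deg C


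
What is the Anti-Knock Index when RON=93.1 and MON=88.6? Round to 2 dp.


AKI = (RON + MON) / 2
AKI = (93.1 + 88.6) / 2
AKI = 181.7 / 2 = 90.85


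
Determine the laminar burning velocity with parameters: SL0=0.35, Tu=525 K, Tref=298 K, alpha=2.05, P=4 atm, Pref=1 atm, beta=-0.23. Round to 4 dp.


SL = SL0 * (Tu/Tref)^alpha * (P/Pref)^beta
T ratio = 525/298 = 1.76174497
(T ratio)^alpha = 1.76174497^2.05 = 3.192885
(P/Pref)^beta = 4^(-0.23) = 0.726986
SL = 0.35 * 3.192885 * 0.726986 = 0.8124 m/s


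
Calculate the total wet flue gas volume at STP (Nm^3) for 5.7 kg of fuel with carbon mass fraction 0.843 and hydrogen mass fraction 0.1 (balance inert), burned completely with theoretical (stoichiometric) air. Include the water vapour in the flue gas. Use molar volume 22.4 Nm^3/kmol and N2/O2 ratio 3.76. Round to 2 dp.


Per kg fuel: CO2 = (C/12 kmol)*22.4 = (0.843/12)*22.4 = 1.57360 Nm^3
Per kg fuel: H2O = (H/2 kmol)*22.4 = (0.1/2)*22.4 = 1.12000 Nm^3
O2 needed per kg fuel = C/12 + H/4 = 0.843/12 + 0.1/4 = 0.09525000 kmol
Per kg fuel: N2 = O2*3.76*22.4 = 0.09525000*3.76*22.4 = 8.02234 Nm^3
Total per kg = 1.57360 + 1.12000 + 8.02234 = 10.71594 Nm^3
Total = 10.71594 * 5.7 = 61.08 Nm^3


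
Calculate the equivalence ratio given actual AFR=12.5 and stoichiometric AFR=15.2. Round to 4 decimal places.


phi = AFR_stoich / AFR_actual
phi = 15.2 / 12.5 = 1.2160


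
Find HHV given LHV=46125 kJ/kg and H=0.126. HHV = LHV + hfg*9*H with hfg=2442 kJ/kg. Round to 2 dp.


HHV = LHV + hfg * 9 * H
Water addition = 2442 * 9 * 0.126 = 2769.228 kJ/kg
HHV = 46125 + 2769.228 = 48894.23 kJ/kg


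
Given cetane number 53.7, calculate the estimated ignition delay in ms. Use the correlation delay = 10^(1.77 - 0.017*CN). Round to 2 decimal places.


delay = 10^(1.77 - 0.017*CN)
Exponent = 1.77 - 0.017*53.7 = 0.8571
delay = 10^0.8571 = 7.20 ms


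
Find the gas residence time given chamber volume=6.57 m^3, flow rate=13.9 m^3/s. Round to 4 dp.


tau = V / Q_flow
tau = 6.57 / 13.9 = 0.4727 s


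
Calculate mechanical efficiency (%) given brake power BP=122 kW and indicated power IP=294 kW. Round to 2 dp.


eta_mech = (BP / IP) * 100
Ratio = 122 / 294 = 0.4150
eta_mech = 0.4150 * 100 = 41.50%


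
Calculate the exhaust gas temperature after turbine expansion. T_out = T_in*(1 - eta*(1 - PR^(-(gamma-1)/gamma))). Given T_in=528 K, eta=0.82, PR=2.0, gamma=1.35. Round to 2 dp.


T_out = T_in * (1 - eta * (1 - PR^(-(gamma-1)/gamma)))
Exponent = -(1.35-1)/1.35 = -0.25925926
PR^exp = 2.0^(-0.25925926) = 0.83551680
Factor = 1 - 0.82*(1 - 0.83551680) = 0.86512378
T_out = 528 * 0.86512378 = 456.79 K


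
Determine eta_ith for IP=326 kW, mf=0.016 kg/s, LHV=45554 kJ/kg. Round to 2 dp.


eta_ith = (IP / (mf * LHV)) * 100
Denominator = 0.016 * 45554 = 728.8640 kW
eta_ith = (326 / 728.8640) * 100 = 44.73%


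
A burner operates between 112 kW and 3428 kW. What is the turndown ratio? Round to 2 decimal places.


TDR = Q_max / Q_min
TDR = 3428 / 112 = 30.61


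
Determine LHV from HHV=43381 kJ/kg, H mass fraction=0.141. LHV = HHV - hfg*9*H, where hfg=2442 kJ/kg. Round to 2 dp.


LHV = HHV - hfg * 9 * H
Water correction = 2442 * 9 * 0.141 = 3098.898 kJ/kg
LHV = 43381 - 3098.898 = 40282.10 kJ/kg


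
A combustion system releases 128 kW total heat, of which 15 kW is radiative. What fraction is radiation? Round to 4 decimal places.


f_rad = Q_rad / Q_total
f_rad = 15 / 128 = 0.1172


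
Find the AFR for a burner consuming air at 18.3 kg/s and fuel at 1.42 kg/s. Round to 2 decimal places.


AFR = m_air / m_fuel
AFR = 18.3 / 1.42 = 12.89


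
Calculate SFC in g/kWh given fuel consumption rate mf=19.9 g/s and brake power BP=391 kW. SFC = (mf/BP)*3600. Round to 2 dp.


SFC = (mf / BP) * 3600
Rate = 19.9 / 391 = 0.050895 g/(s*kW)
SFC = 0.050895 * 3600 = 183.22 g/kWh


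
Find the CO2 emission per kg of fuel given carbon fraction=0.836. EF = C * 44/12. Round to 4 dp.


EF = C_frac * (M_CO2 / M_C)
EF = 0.836 * (44/12)
EF = 0.836 * 3.666667 = 3.0653 kg_CO2/kg_fuel


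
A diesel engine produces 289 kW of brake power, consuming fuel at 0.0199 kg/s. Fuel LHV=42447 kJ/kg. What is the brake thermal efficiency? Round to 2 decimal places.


eta_BTE = (BP / (mf * LHV)) * 100
Denominator = 0.0199 * 42447 = 844.6953 kW
eta_BTE = (289 / 844.6953) * 100 = 34.21%


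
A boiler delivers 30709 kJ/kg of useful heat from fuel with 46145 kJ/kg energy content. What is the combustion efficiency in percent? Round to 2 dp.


Efficiency = (Q_useful / Q_fuel) * 100
Efficiency = (30709 / 46145) * 100
Efficiency = 0.6655 * 100 = 66.55%


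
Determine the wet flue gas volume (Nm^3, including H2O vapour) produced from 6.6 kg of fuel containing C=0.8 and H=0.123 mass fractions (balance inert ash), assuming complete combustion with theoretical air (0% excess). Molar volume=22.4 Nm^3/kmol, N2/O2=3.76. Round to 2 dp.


Per kg fuel: CO2 = (C/12 kmol)*22.4 = (0.8/12)*22.4 = 1.49333 Nm^3
Per kg fuel: H2O = (H/2 kmol)*22.4 = (0.123/2)*22.4 = 1.37760 Nm^3
O2 needed per kg fuel = C/12 + H/4 = 0.8/12 + 0.123/4 = 0.09741667 kmol
Per kg fuel: N2 = O2*3.76*22.4 = 0.09741667*3.76*22.4 = 8.20482 Nm^3
Total per kg = 1.49333 + 1.37760 + 8.20482 = 11.07575 Nm^3
Total = 11.07575 * 6.6 = 73.10 Nm^3


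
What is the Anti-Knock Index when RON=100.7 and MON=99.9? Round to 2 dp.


AKI = (RON + MON) / 2
AKI = (100.7 + 99.9) / 2
AKI = 200.6 / 2 = 100.30


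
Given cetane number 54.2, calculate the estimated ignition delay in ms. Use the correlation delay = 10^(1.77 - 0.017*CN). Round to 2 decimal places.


delay = 10^(1.77 - 0.017*CN)
Exponent = 1.77 - 0.017*54.2 = 0.8486
delay = 10^0.8486 = 7.06 ms


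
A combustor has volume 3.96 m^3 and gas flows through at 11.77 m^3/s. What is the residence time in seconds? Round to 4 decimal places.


tau = V / Q_flow
tau = 3.96 / 11.77 = 0.3364 s


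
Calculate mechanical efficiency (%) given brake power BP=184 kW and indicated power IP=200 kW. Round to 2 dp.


eta_mech = (BP / IP) * 100
Ratio = 184 / 200 = 0.9200
eta_mech = 0.9200 * 100 = 92.00%


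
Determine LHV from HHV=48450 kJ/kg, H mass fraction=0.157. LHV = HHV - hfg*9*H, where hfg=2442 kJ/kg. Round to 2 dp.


LHV = HHV - hfg * 9 * H
Water correction = 2442 * 9 * 0.157 = 3450.546 kJ/kg
LHV = 48450 - 3450.546 = 44999.45 kJ/kg


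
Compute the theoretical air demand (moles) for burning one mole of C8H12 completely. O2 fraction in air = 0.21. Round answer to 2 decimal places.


Balanced combustion: C8H12 + 11 O2 -> 8 CO2 + 6 H2O
O2 needed = C + H/4 = 8 + 12/4 = 11.00 moles
Air moles = O2 / 0.21 = 11.00 / 0.21 = 52.38 moles air


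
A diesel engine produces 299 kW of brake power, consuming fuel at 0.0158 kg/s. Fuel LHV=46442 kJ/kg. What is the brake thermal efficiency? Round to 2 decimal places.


eta_BTE = (BP / (mf * LHV)) * 100
Denominator = 0.0158 * 46442 = 733.7836 kW
eta_BTE = (299 / 733.7836) * 100 = 40.75%


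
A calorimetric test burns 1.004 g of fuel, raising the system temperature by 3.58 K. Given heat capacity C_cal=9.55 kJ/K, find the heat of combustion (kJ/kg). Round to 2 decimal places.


Hc = C_cal * delta_T / m_fuel
Q_released = 9.55 * 3.58 = 34.1890 kJ
m_fuel = 1.004 g = 1.004/1000 kg = 0.001004 kg
Hc = 34.1890 / 0.001004 = 34052.79 kJ/kg


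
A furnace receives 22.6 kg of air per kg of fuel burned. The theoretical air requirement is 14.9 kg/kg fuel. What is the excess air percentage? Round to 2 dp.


Excess air = actual - stoichiometric = 22.6 - 14.9 = 7.70 kg/kg fuel
Excess air % = (excess / stoich) * 100 = (7.70 / 14.9) * 100 = 51.68%


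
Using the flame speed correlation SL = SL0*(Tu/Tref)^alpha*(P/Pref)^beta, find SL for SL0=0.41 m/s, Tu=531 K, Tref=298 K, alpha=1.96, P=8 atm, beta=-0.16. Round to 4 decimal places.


SL = SL0 * (Tu/Tref)^alpha * (P/Pref)^beta
T ratio = 531/298 = 1.78187919
(T ratio)^alpha = 1.78187919^1.96 = 3.102569
(P/Pref)^beta = 8^(-0.16) = 0.716978
SL = 0.41 * 3.102569 * 0.716978 = 0.9120 m/s


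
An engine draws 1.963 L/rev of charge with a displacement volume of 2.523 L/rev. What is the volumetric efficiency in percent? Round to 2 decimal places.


eta_v = (V_actual / V_disp) * 100
Ratio = 1.963 / 2.523 = 0.7780
eta_v = 0.7780 * 100 = 77.80%


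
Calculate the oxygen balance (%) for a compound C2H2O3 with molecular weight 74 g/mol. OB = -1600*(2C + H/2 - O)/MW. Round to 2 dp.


OB = -1600 * (2C + H/2 - O) / MW
Inner = 2*2 + 2/2 - 3 = 2.00
OB = -1600 * 2.00 / 74 = -43.24%


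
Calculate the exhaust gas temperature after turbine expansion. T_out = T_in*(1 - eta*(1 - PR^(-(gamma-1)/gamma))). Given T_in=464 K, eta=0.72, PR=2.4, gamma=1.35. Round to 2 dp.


T_out = T_in * (1 - eta * (1 - PR^(-(gamma-1)/gamma)))
Exponent = -(1.35-1)/1.35 = -0.25925926
PR^exp = 2.4^(-0.25925926) = 0.79694200
Factor = 1 - 0.72*(1 - 0.79694200) = 0.85379824
T_out = 464 * 0.85379824 = 396.16 K


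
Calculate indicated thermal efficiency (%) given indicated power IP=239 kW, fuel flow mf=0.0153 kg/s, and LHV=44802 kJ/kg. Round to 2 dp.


eta_ith = (IP / (mf * LHV)) * 100
Denominator = 0.0153 * 44802 = 685.4706 kW
eta_ith = (239 / 685.4706) * 100 = 34.87%


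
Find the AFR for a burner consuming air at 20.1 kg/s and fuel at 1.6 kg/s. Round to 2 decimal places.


AFR = m_air / m_fuel
AFR = 20.1 / 1.6 = 12.56


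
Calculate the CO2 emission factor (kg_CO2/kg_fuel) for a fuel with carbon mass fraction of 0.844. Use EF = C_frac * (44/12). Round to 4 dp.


EF = C_frac * (M_CO2 / M_C)
EF = 0.844 * (44/12)
EF = 0.844 * 3.666667 = 3.0947 kg_CO2/kg_fuel


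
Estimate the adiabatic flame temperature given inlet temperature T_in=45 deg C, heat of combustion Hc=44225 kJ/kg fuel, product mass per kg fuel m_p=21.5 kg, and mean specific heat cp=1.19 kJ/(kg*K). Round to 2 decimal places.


T_ad = T_in + Hc / (m_p * cp)
Denominator = 21.5 * 1.19 = 25.5850
Temperature rise = 44225 / 25.5850 = 1728.55 K
T_ad = 45 + 1728.55 = 1773.55 deg C


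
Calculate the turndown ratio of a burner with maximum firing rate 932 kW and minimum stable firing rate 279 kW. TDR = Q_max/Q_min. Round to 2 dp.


TDR = Q_max / Q_min
TDR = 932 / 279 = 3.34


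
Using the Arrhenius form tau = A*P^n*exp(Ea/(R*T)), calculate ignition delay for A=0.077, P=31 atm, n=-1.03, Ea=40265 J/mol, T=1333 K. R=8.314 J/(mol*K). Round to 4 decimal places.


tau = A * P^n * exp(Ea/(R*T))
P^n = 31^(-1.03) = 0.02910030
Ea/(R*T) = 40265/(8.314*1333) = 3.633185
exp(Ea/(R*T)) = 37.833130
tau = 0.077 * 0.02910030 * 37.833130 = 0.0848 ms


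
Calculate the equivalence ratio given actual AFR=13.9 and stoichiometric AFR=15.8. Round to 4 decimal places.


phi = AFR_stoich / AFR_actual
phi = 15.8 / 13.9 = 1.1367


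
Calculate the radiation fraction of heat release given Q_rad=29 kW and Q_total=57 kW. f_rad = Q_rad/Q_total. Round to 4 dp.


f_rad = Q_rad / Q_total
f_rad = 29 / 57 = 0.5088


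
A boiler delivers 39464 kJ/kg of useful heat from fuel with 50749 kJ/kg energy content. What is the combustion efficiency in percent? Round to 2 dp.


Efficiency = (Q_useful / Q_fuel) * 100
Efficiency = (39464 / 50749) * 100
Efficiency = 0.7776 * 100 = 77.76%


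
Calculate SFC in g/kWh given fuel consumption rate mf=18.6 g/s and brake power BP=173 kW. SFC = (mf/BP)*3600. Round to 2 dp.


SFC = (mf / BP) * 3600
Rate = 18.6 / 173 = 0.107514 g/(s*kW)
SFC = 0.107514 * 3600 = 387.05 g/kWh


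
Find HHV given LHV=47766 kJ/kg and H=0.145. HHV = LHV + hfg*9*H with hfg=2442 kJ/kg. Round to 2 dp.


HHV = LHV + hfg * 9 * H
Water addition = 2442 * 9 * 0.145 = 3186.810 kJ/kg
HHV = 47766 + 3186.810 = 50952.81 kJ/kg


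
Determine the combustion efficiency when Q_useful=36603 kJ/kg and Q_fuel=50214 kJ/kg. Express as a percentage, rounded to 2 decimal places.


Efficiency = (Q_useful / Q_fuel) * 100
Efficiency = (36603 / 50214) * 100
Efficiency = 0.7289 * 100 = 72.89%


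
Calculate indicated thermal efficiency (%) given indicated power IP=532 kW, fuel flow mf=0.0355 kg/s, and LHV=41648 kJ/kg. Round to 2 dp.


eta_ith = (IP / (mf * LHV)) * 100
Denominator = 0.0355 * 41648 = 1478.5040 kW
eta_ith = (532 / 1478.5040) * 100 = 35.98%


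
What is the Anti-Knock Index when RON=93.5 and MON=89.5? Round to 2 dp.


AKI = (RON + MON) / 2
AKI = (93.5 + 89.5) / 2
AKI = 183.0 / 2 = 91.50


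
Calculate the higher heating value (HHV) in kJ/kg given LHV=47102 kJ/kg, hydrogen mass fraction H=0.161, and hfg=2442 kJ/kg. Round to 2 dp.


HHV = LHV + hfg * 9 * H
Water addition = 2442 * 9 * 0.161 = 3538.458 kJ/kg
HHV = 47102 + 3538.458 = 50640.46 kJ/kg


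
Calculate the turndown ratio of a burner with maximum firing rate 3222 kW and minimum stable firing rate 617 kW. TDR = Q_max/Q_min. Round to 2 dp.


TDR = Q_max / Q_min
TDR = 3222 / 617 = 5.22


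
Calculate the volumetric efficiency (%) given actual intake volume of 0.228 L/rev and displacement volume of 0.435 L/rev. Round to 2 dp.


eta_v = (V_actual / V_disp) * 100
Ratio = 0.228 / 0.435 = 0.5241
eta_v = 0.5241 * 100 = 52.41%


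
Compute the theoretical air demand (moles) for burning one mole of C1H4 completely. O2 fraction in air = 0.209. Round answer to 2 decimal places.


Balanced combustion: C1H4 + 2 O2 -> 1 CO2 + 2 H2O
O2 needed = C + H/4 = 1 + 4/4 = 2.00 moles
Air moles = O2 / 0.209 = 2.00 / 0.209 = 9.57 moles air


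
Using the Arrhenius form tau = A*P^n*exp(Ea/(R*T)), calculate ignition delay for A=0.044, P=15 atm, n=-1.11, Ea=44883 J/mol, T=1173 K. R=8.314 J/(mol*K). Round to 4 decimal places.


tau = A * P^n * exp(Ea/(R*T))
P^n = 15^(-1.11) = 0.04949242
Ea/(R*T) = 44883/(8.314*1173) = 4.602289
exp(Ea/(R*T)) = 99.712252
tau = 0.044 * 0.04949242 * 99.712252 = 0.2171 ms


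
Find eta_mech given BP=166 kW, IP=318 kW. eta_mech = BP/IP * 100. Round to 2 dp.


eta_mech = (BP / IP) * 100
Ratio = 166 / 318 = 0.5220
eta_mech = 0.5220 * 100 = 52.20%


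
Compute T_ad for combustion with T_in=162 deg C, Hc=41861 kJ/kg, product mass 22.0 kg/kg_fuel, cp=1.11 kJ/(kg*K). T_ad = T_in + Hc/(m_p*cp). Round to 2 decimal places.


T_ad = T_in + Hc / (m_p * cp)
Denominator = 22.0 * 1.11 = 24.4200
Temperature rise = 41861 / 24.4200 = 1714.21 K
T_ad = 162 + 1714.21 = 1876.21 deg C


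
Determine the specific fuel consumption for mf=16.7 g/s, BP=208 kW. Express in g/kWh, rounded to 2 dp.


SFC = (mf / BP) * 3600
Rate = 16.7 / 208 = 0.080288 g/(s*kW)
SFC = 0.080288 * 3600 = 289.04 g/kWh


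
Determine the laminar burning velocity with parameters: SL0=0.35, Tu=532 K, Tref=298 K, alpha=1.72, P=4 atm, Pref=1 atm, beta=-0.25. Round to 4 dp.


SL = SL0 * (Tu/Tref)^alpha * (P/Pref)^beta
T ratio = 532/298 = 1.78523490
(T ratio)^alpha = 1.78523490^1.72 = 2.709668
(P/Pref)^beta = 4^(-0.25) = 0.707107
SL = 0.35 * 2.709668 * 0.707107 = 0.6706 m/s


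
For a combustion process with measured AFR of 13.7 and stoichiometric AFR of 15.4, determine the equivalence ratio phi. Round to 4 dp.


phi = AFR_stoich / AFR_actual
phi = 15.4 / 13.7 = 1.1241


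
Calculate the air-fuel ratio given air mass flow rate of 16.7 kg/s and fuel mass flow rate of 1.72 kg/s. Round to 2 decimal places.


AFR = m_air / m_fuel
AFR = 16.7 / 1.72 = 9.71


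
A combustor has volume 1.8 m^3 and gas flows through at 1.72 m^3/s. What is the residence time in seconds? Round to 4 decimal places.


tau = V / Q_flow
tau = 1.8 / 1.72 = 1.0465 s


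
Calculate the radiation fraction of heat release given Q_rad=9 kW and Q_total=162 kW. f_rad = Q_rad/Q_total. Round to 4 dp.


f_rad = Q_rad / Q_total
f_rad = 9 / 162 = 0.0556


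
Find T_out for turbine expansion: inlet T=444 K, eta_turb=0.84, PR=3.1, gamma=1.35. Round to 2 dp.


T_out = T_in * (1 - eta * (1 - PR^(-(gamma-1)/gamma)))
Exponent = -(1.35-1)/1.35 = -0.25925926
PR^exp = 3.1^(-0.25925926) = 0.74577862
Factor = 1 - 0.84*(1 - 0.74577862) = 0.78645404
T_out = 444 * 0.78645404 = 349.19 K


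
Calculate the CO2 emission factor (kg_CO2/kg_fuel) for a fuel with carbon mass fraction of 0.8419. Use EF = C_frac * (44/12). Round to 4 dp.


EF = C_frac * (M_CO2 / M_C)
EF = 0.8419 * (44/12)
EF = 0.8419 * 3.666667 = 3.0870 kg_CO2/kg_fuel


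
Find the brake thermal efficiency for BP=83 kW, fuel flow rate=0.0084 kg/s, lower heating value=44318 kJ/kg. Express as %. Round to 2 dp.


eta_BTE = (BP / (mf * LHV)) * 100
Denominator = 0.0084 * 44318 = 372.2712 kW
eta_BTE = (83 / 372.2712) * 100 = 22.30%


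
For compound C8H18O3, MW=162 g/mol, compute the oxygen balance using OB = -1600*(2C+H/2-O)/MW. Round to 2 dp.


OB = -1600 * (2C + H/2 - O) / MW
Inner = 2*8 + 18/2 - 3 = 22.00
OB = -1600 * 22.00 / 162 = -217.28%


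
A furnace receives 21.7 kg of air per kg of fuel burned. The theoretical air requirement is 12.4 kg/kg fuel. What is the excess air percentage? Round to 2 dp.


Excess air = actual - stoichiometric = 21.7 - 12.4 = 9.30 kg/kg fuel
Excess air % = (excess / stoich) * 100 = (9.30 / 12.4) * 100 = 75.00%


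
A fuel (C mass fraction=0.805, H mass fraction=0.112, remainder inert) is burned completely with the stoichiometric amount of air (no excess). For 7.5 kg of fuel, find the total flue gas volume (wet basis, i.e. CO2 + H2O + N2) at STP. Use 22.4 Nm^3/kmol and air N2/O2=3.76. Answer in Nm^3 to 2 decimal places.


Per kg fuel: CO2 = (C/12 kmol)*22.4 = (0.805/12)*22.4 = 1.50267 Nm^3
Per kg fuel: H2O = (H/2 kmol)*22.4 = (0.112/2)*22.4 = 1.25440 Nm^3
O2 needed per kg fuel = C/12 + H/4 = 0.805/12 + 0.112/4 = 0.09508333 kmol
Per kg fuel: N2 = O2*3.76*22.4 = 0.09508333*3.76*22.4 = 8.00830 Nm^3
Total per kg = 1.50267 + 1.25440 + 8.00830 = 10.76537 Nm^3
Total = 10.76537 * 7.5 = 80.74 Nm^3


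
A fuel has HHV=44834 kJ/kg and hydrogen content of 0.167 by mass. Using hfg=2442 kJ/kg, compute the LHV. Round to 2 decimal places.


LHV = HHV - hfg * 9 * H
Water correction = 2442 * 9 * 0.167 = 3670.326 kJ/kg
LHV = 44834 - 3670.326 = 41163.67 kJ/kg


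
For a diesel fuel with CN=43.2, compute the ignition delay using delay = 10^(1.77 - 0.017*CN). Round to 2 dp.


delay = 10^(1.77 - 0.017*CN)
Exponent = 1.77 - 0.017*43.2 = 1.0356
delay = 10^1.0356 = 10.85 ms


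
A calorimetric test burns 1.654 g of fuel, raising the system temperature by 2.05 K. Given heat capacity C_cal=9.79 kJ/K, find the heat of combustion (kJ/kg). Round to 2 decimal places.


Hc = C_cal * delta_T / m_fuel
Q_released = 9.79 * 2.05 = 20.0695 kJ
m_fuel = 1.654 g = 1.654/1000 kg = 0.001654 kg
Hc = 20.0695 / 0.001654 = 12133.92 kJ/kg


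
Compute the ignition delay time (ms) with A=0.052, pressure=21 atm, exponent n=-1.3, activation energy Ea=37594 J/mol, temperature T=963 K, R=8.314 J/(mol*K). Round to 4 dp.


tau = A * P^n * exp(Ea/(R*T))
P^n = 21^(-1.3) = 0.01910359
Ea/(R*T) = 37594/(8.314*963) = 4.695504
exp(Ea/(R*T)) = 109.453977
tau = 0.052 * 0.01910359 * 109.453977 = 0.1087 ms


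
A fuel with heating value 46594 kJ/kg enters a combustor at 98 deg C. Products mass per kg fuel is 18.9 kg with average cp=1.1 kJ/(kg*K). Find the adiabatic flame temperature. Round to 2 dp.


T_ad = T_in + Hc / (m_p * cp)
Denominator = 18.9 * 1.1 = 20.7900
Temperature rise = 46594 / 20.7900 = 2241.17 K
T_ad = 98 + 2241.17 = 2339.17 deg C


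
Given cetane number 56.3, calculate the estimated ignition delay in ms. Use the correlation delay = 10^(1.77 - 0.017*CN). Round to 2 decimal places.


delay = 10^(1.77 - 0.017*CN)
Exponent = 1.77 - 0.017*56.3 = 0.8129
delay = 10^0.8129 = 6.50 ms


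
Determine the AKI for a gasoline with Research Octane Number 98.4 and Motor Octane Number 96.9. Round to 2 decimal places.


AKI = (RON + MON) / 2
AKI = (98.4 + 96.9) / 2
AKI = 195.3 / 2 = 97.65


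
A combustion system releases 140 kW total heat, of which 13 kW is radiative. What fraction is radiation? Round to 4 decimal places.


f_rad = Q_rad / Q_total
f_rad = 13 / 140 = 0.0929


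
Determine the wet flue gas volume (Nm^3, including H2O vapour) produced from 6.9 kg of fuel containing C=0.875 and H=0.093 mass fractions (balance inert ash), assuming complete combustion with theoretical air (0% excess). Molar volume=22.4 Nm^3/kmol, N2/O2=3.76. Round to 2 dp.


Per kg fuel: CO2 = (C/12 kmol)*22.4 = (0.875/12)*22.4 = 1.63333 Nm^3
Per kg fuel: H2O = (H/2 kmol)*22.4 = (0.093/2)*22.4 = 1.04160 Nm^3
O2 needed per kg fuel = C/12 + H/4 = 0.875/12 + 0.093/4 = 0.09616667 kmol
Per kg fuel: N2 = O2*3.76*22.4 = 0.09616667*3.76*22.4 = 8.09954 Nm^3
Total per kg = 1.63333 + 1.04160 + 8.09954 = 10.77447 Nm^3
Total = 10.77447 * 6.9 = 74.34 Nm^3


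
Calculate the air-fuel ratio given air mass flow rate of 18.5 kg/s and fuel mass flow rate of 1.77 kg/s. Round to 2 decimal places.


AFR = m_air / m_fuel
AFR = 18.5 / 1.77 = 10.45


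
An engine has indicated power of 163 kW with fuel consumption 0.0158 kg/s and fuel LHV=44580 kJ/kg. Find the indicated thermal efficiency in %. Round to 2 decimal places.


eta_ith = (IP / (mf * LHV)) * 100
Denominator = 0.0158 * 44580 = 704.3640 kW
eta_ith = (163 / 704.3640) * 100 = 23.14%


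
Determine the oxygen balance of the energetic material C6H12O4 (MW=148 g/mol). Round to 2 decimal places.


OB = -1600 * (2C + H/2 - O) / MW
Inner = 2*6 + 12/2 - 4 = 14.00
OB = -1600 * 14.00 / 148 = -151.35%


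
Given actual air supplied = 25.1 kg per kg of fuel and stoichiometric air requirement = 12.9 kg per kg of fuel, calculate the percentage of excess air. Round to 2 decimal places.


Excess air = actual - stoichiometric = 25.1 - 12.9 = 12.20 kg/kg fuel
Excess air % = (excess / stoich) * 100 = (12.20 / 12.9) * 100 = 94.57%


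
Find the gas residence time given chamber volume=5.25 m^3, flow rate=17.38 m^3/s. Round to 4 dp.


tau = V / Q_flow
tau = 5.25 / 17.38 = 0.3021 s


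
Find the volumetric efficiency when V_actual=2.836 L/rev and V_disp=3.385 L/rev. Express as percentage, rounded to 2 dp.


eta_v = (V_actual / V_disp) * 100
Ratio = 2.836 / 3.385 = 0.8378
eta_v = 0.8378 * 100 = 83.78%


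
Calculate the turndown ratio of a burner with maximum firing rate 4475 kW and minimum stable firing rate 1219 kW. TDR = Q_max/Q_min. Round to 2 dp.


TDR = Q_max / Q_min
TDR = 4475 / 1219 = 3.67


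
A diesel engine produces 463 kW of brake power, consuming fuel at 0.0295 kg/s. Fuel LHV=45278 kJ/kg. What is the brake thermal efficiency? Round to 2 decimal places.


eta_BTE = (BP / (mf * LHV)) * 100
Denominator = 0.0295 * 45278 = 1335.7010 kW
eta_BTE = (463 / 1335.7010) * 100 = 34.66%


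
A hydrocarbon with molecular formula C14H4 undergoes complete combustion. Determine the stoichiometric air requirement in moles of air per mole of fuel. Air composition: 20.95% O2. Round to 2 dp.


Balanced combustion: C14H4 + 15 O2 -> 14 CO2 + 2 H2O
O2 needed = C + H/4 = 14 + 4/4 = 15.00 moles
Air moles = O2 / 0.2095 = 15.00 / 0.2095 = 71.60 moles air


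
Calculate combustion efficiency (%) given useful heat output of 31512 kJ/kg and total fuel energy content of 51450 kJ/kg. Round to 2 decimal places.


Efficiency = (Q_useful / Q_fuel) * 100
Efficiency = (31512 / 51450) * 100
Efficiency = 0.6125 * 100 = 61.25%


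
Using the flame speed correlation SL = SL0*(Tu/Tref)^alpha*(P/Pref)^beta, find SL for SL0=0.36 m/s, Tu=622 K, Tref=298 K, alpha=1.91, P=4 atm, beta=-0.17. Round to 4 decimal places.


SL = SL0 * (Tu/Tref)^alpha * (P/Pref)^beta
T ratio = 622/298 = 2.08724832
(T ratio)^alpha = 2.08724832^1.91 = 4.077431
(P/Pref)^beta = 4^(-0.17) = 0.790041
SL = 0.36 * 4.077431 * 0.790041 = 1.1597 m/s


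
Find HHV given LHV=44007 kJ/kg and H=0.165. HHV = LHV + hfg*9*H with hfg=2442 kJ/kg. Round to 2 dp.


HHV = LHV + hfg * 9 * H
Water addition = 2442 * 9 * 0.165 = 3626.370 kJ/kg
HHV = 44007 + 3626.370 = 47633.37 kJ/kg


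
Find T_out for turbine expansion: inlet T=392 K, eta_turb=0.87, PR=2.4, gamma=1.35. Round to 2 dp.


T_out = T_in * (1 - eta * (1 - PR^(-(gamma-1)/gamma)))
Exponent = -(1.35-1)/1.35 = -0.25925926
PR^exp = 2.4^(-0.25925926) = 0.79694200
Factor = 1 - 0.87*(1 - 0.79694200) = 0.82333954
T_out = 392 * 0.82333954 = 322.75 K


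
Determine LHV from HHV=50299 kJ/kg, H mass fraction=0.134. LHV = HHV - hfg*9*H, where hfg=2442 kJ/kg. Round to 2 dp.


LHV = HHV - hfg * 9 * H
Water correction = 2442 * 9 * 0.134 = 2945.052 kJ/kg
LHV = 50299 - 2945.052 = 47353.95 kJ/kg


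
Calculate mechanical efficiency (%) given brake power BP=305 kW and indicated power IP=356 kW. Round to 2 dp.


eta_mech = (BP / IP) * 100
Ratio = 305 / 356 = 0.8567
eta_mech = 0.8567 * 100 = 85.67%


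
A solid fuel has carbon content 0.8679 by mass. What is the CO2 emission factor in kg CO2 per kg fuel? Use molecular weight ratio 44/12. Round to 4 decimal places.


EF = C_frac * (M_CO2 / M_C)
EF = 0.8679 * (44/12)
EF = 0.8679 * 3.666667 = 3.1823 kg_CO2/kg_fuel


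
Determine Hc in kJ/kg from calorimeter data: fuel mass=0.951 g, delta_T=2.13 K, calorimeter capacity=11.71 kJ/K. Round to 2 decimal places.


Hc = C_cal * delta_T / m_fuel
Q_released = 11.71 * 2.13 = 24.9423 kJ
m_fuel = 0.951 g = 0.951/1000 kg = 0.000951 kg
Hc = 24.9423 / 0.000951 = 26227.44 kJ/kg


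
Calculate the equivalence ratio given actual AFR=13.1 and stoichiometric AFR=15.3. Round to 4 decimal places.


phi = AFR_stoich / AFR_actual
phi = 15.3 / 13.1 = 1.1679


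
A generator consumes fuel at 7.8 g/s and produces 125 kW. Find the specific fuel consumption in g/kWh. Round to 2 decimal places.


SFC = (mf / BP) * 3600
Rate = 7.8 / 125 = 0.062400 g/(s*kW)
SFC = 0.062400 * 3600 = 224.64 g/kWh


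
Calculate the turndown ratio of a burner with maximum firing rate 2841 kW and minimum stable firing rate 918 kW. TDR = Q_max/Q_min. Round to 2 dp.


TDR = Q_max / Q_min
TDR = 2841 / 918 = 3.09


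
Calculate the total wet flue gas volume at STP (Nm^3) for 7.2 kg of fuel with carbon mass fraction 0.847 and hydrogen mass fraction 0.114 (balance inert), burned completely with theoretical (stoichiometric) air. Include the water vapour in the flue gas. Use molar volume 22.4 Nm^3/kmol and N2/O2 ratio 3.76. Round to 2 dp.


Per kg fuel: CO2 = (C/12 kmol)*22.4 = (0.847/12)*22.4 = 1.58107 Nm^3
Per kg fuel: H2O = (H/2 kmol)*22.4 = (0.114/2)*22.4 = 1.27680 Nm^3
O2 needed per kg fuel = C/12 + H/4 = 0.847/12 + 0.114/4 = 0.09908333 kmol
Per kg fuel: N2 = O2*3.76*22.4 = 0.09908333*3.76*22.4 = 8.34519 Nm^3
Total per kg = 1.58107 + 1.27680 + 8.34519 = 11.20306 Nm^3
Total = 11.20306 * 7.2 = 80.66 Nm^3


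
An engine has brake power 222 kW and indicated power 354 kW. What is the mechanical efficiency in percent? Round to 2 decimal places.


eta_mech = (BP / IP) * 100
Ratio = 222 / 354 = 0.6271
eta_mech = 0.6271 * 100 = 62.71%


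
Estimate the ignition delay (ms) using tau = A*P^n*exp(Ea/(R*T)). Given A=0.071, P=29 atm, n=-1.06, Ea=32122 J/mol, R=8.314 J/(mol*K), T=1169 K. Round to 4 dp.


tau = A * P^n * exp(Ea/(R*T))
P^n = 29^(-1.06) = 0.02817462
Ea/(R*T) = 32122/(8.314*1169) = 3.305050
exp(Ea/(R*T)) = 27.249907
tau = 0.071 * 0.02817462 * 27.249907 = 0.0545 ms


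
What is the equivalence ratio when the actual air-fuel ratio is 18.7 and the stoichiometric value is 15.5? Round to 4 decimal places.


phi = AFR_stoich / AFR_actual
phi = 15.5 / 18.7 = 0.8289


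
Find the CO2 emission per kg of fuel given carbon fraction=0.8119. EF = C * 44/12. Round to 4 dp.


EF = C_frac * (M_CO2 / M_C)
EF = 0.8119 * (44/12)
EF = 0.8119 * 3.666667 = 2.9770 kg_CO2/kg_fuel


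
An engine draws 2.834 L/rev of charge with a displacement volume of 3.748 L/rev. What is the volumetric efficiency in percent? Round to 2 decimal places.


eta_v = (V_actual / V_disp) * 100
Ratio = 2.834 / 3.748 = 0.7561
eta_v = 0.7561 * 100 = 75.61%


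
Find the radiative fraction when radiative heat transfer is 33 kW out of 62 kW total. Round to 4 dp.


f_rad = Q_rad / Q_total
f_rad = 33 / 62 = 0.5323


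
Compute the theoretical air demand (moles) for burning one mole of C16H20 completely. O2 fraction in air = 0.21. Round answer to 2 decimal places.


Balanced combustion: C16H20 + 21 O2 -> 16 CO2 + 10 H2O
O2 needed = C + H/4 = 16 + 20/4 = 21.00 moles
Air moles = O2 / 0.21 = 21.00 / 0.21 = 100.00 moles air


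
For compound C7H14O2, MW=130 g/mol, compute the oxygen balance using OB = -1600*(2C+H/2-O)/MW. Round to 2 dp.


OB = -1600 * (2C + H/2 - O) / MW
Inner = 2*7 + 14/2 - 2 = 19.00
OB = -1600 * 19.00 / 130 = -233.85%


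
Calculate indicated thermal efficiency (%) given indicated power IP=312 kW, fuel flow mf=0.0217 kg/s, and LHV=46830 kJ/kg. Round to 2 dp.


eta_ith = (IP / (mf * LHV)) * 100
Denominator = 0.0217 * 46830 = 1016.2110 kW
eta_ith = (312 / 1016.2110) * 100 = 30.70%


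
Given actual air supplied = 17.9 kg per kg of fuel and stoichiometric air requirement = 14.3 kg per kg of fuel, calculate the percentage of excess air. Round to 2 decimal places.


Excess air = actual - stoichiometric = 17.9 - 14.3 = 3.60 kg/kg fuel
Excess air % = (excess / stoich) * 100 = (3.60 / 14.3) * 100 = 25.17%


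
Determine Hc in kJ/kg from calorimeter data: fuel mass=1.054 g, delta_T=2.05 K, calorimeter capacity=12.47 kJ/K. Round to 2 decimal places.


Hc = C_cal * delta_T / m_fuel
Q_released = 12.47 * 2.05 = 25.5635 kJ
m_fuel = 1.054 g = 1.054/1000 kg = 0.001054 kg
Hc = 25.5635 / 0.001054 = 24253.80 kJ/kg


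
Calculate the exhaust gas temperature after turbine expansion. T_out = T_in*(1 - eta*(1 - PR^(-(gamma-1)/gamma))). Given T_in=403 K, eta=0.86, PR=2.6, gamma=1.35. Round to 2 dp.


T_out = T_in * (1 - eta * (1 - PR^(-(gamma-1)/gamma)))
Exponent = -(1.35-1)/1.35 = -0.25925926
PR^exp = 2.6^(-0.25925926) = 0.78057442
Factor = 1 - 0.86*(1 - 0.78057442) = 0.81129400
T_out = 403 * 0.81129400 = 326.95 K


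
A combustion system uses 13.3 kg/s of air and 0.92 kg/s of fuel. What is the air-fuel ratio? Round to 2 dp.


AFR = m_air / m_fuel
AFR = 13.3 / 0.92 = 14.46


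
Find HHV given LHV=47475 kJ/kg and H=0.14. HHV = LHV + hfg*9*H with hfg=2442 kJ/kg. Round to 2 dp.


HHV = LHV + hfg * 9 * H
Water addition = 2442 * 9 * 0.14 = 3076.920 kJ/kg
HHV = 47475 + 3076.920 = 50551.92 kJ/kg


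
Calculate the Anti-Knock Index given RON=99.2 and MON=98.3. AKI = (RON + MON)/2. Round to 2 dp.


AKI = (RON + MON) / 2
AKI = (99.2 + 98.3) / 2
AKI = 197.5 / 2 = 98.75


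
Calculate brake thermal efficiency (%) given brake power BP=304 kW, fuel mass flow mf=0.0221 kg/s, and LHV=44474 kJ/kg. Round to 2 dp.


eta_BTE = (BP / (mf * LHV)) * 100
Denominator = 0.0221 * 44474 = 982.8754 kW
eta_BTE = (304 / 982.8754) * 100 = 30.93%


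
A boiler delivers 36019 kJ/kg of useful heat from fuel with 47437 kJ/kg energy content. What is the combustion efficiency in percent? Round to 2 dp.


Efficiency = (Q_useful / Q_fuel) * 100
Efficiency = (36019 / 47437) * 100
Efficiency = 0.7593 * 100 = 75.93%


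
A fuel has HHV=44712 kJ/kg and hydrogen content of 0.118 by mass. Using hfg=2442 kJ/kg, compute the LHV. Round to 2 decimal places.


LHV = HHV - hfg * 9 * H
Water correction = 2442 * 9 * 0.118 = 2593.404 kJ/kg
LHV = 44712 - 2593.404 = 42118.60 kJ/kg


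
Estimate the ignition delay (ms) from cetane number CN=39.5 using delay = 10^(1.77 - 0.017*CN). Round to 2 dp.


delay = 10^(1.77 - 0.017*CN)
Exponent = 1.77 - 0.017*39.5 = 1.0985
delay = 10^1.0985 = 12.55 ms


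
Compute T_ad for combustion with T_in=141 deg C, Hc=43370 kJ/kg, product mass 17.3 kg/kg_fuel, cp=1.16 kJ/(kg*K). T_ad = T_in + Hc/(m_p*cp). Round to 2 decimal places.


T_ad = T_in + Hc / (m_p * cp)
Denominator = 17.3 * 1.16 = 20.0680
Temperature rise = 43370 / 20.0680 = 2161.15 K
T_ad = 141 + 2161.15 = 2302.15 deg C


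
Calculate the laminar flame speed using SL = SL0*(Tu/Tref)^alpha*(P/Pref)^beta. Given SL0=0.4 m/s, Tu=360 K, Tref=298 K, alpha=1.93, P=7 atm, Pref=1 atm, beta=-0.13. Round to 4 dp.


SL = SL0 * (Tu/Tref)^alpha * (P/Pref)^beta
T ratio = 360/298 = 1.20805369
(T ratio)^alpha = 1.20805369^1.93 = 1.440212
(P/Pref)^beta = 7^(-0.13) = 0.776492
SL = 0.4 * 1.440212 * 0.776492 = 0.4473 m/s


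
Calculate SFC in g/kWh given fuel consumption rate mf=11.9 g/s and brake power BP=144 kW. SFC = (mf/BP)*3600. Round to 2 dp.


SFC = (mf / BP) * 3600
Rate = 11.9 / 144 = 0.082639 g/(s*kW)
SFC = 0.082639 * 3600 = 297.50 g/kWh


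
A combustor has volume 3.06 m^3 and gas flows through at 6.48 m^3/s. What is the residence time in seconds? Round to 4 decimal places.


tau = V / Q_flow
tau = 3.06 / 6.48 = 0.4722 s


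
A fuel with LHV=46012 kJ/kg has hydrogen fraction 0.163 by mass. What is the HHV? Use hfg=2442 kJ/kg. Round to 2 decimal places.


HHV = LHV + hfg * 9 * H
Water addition = 2442 * 9 * 0.163 = 3582.414 kJ/kg
HHV = 46012 + 3582.414 = 49594.41 kJ/kg


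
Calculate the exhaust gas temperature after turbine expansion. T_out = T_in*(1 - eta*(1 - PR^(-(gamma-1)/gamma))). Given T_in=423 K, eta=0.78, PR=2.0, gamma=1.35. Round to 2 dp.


T_out = T_in * (1 - eta * (1 - PR^(-(gamma-1)/gamma)))
Exponent = -(1.35-1)/1.35 = -0.25925926
PR^exp = 2.0^(-0.25925926) = 0.83551680
Factor = 1 - 0.78*(1 - 0.83551680) = 0.87170310
T_out = 423 * 0.87170310 = 368.73 K


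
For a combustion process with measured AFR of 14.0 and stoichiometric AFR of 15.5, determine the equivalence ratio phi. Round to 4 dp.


phi = AFR_stoich / AFR_actual
phi = 15.5 / 14.0 = 1.1071


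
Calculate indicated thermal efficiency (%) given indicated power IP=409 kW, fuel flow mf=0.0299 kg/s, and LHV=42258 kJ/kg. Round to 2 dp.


eta_ith = (IP / (mf * LHV)) * 100
Denominator = 0.0299 * 42258 = 1263.5142 kW
eta_ith = (409 / 1263.5142) * 100 = 32.37%


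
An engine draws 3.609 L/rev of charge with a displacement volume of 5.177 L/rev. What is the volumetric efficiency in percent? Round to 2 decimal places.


eta_v = (V_actual / V_disp) * 100
Ratio = 3.609 / 5.177 = 0.6971
eta_v = 0.6971 * 100 = 69.71%


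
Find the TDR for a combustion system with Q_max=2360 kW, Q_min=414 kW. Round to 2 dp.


TDR = Q_max / Q_min
TDR = 2360 / 414 = 5.70


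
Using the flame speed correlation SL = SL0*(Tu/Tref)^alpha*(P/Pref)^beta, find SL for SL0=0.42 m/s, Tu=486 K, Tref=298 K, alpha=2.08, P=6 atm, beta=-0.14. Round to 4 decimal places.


SL = SL0 * (Tu/Tref)^alpha * (P/Pref)^beta
T ratio = 486/298 = 1.63087248
(T ratio)^alpha = 1.63087248^2.08 = 2.765882
(P/Pref)^beta = 6^(-0.14) = 0.778142
SL = 0.42 * 2.765882 * 0.778142 = 0.9039 m/s


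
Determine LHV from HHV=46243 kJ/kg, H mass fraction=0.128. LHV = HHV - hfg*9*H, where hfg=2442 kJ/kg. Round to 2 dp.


LHV = HHV - hfg * 9 * H
Water correction = 2442 * 9 * 0.128 = 2813.184 kJ/kg
LHV = 46243 - 2813.184 = 43429.82 kJ/kg


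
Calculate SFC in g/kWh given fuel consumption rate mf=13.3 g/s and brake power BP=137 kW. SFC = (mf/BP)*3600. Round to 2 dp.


SFC = (mf / BP) * 3600
Rate = 13.3 / 137 = 0.097080 g/(s*kW)
SFC = 0.097080 * 3600 = 349.49 g/kWh


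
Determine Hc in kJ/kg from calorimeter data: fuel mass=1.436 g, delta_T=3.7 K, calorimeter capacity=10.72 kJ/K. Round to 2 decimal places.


Hc = C_cal * delta_T / m_fuel
Q_released = 10.72 * 3.7 = 39.6640 kJ
m_fuel = 1.436 g = 1.436/1000 kg = 0.001436 kg
Hc = 39.6640 / 0.001436 = 27621.17 kJ/kg


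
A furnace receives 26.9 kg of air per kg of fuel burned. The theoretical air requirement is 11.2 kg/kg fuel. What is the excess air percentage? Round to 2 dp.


Excess air = actual - stoichiometric = 26.9 - 11.2 = 15.70 kg/kg fuel
Excess air % = (excess / stoich) * 100 = (15.70 / 11.2) * 100 = 140.18%


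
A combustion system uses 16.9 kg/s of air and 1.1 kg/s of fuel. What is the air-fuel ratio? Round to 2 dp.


AFR = m_air / m_fuel
AFR = 16.9 / 1.1 = 15.36


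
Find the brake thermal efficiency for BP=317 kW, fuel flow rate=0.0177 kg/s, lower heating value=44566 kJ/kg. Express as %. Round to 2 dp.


eta_BTE = (BP / (mf * LHV)) * 100
Denominator = 0.0177 * 44566 = 788.8182 kW
eta_BTE = (317 / 788.8182) * 100 = 40.19%


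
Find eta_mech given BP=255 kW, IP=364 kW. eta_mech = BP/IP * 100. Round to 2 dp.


eta_mech = (BP / IP) * 100
Ratio = 255 / 364 = 0.7005
eta_mech = 0.7005 * 100 = 70.05%
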